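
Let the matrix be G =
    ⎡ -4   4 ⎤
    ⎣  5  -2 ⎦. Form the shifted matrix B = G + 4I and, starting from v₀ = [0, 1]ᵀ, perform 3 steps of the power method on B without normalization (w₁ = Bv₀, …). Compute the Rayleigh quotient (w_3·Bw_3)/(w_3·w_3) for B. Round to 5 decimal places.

B = G + 4I has rows (0, 4); (5, 2)
w1 = Bv₀ = (0·0 + 4·1; 5·0 + 2·1) = (4, 2)
w2 = Bw1 = (0·4 + 4·2; 5·4 + 2·2) = (8, 24)
w3 = Bw2 = (96, 88)
Bw3 = (352, 656)
w3·Bw3 = 91520; w3·w3 = 16960; μ ≈ 91520/16960 = 5.39623

5.39623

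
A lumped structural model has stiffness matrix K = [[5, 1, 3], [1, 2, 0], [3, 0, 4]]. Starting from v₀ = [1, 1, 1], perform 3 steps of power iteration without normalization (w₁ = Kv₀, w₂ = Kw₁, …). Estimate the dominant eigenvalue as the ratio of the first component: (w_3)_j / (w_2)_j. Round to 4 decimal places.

w1 = Kv₀ = (9, 3, 7)
w2 = Kw1 = (69, 15, 55)
w3 = Kw2 = (525, 99, 427)
Ratio at component: 525 / 69 = 7.6087

λ ≈ 7.6087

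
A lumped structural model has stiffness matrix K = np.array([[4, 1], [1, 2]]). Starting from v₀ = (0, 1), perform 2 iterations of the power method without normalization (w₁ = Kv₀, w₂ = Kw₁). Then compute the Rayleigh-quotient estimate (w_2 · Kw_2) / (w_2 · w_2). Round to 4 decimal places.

w1 = Kv₀ = (1, 2)
w2 = Kw1 = (6, 5)
Kw2 = (29, 16)
w2·Kw2 = 6·29 + 5·16 = 254; w2·w2 = 6·6 + 5·5 = 61
λ ≈ 254/61 = 4.1639

λ ≈ 4.1639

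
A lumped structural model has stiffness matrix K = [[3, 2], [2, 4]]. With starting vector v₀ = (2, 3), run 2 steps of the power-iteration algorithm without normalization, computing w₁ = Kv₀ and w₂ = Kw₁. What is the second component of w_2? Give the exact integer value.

w1 = Kv₀ = (12, 16)
w2 = Kw1 = (68, 88)
The requested component of w2 is 88.

88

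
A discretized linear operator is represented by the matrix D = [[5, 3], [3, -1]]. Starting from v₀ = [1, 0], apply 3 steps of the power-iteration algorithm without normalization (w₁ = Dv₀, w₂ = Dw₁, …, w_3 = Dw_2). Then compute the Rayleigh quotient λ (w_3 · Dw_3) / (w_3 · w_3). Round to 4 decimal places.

λ ≈ 6.2395

w1 = Dv₀ = (5, 3)
w2 = Dw1 = (34, 12)
w3 = Dw2 = (206, 90)
Dw3 = (1300, 528)
w3·Dw3 = 206·1300 + 90·528 = 315320; w3·w3 = 206·206 + 90·90 = 50536
λ ≈ 315320/50536 = 6.2395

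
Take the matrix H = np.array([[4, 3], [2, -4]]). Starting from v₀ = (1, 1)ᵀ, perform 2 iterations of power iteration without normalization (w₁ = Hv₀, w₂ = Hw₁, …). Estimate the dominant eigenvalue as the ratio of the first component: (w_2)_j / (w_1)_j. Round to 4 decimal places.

w1 = Hv₀ = (7, -2)
w2 = Hw1 = (22, 22)
Ratio at component: 22 / 7 = 3.1429

3.1429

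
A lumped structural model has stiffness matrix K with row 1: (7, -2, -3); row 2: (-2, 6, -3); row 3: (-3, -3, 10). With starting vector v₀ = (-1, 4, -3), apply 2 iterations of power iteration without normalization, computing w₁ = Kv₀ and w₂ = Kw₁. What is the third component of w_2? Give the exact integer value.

-477

w1 = Kv₀ = (-6, 35, -39)
w2 = Kw1 = (5, 339, -477)
The requested component of w2 is -477.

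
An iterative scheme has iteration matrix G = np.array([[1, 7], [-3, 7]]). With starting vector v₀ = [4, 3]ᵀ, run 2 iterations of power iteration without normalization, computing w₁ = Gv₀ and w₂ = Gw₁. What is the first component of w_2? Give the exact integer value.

w1 = Gv₀ = (1·4 + 7·3; (-3)·4 + 7·3) = (25, 9)
w2 = Gw1 = (1·25 + 7·9; (-3)·25 + 7·9) = (88, -12)
The requested component of w2 is 88.

88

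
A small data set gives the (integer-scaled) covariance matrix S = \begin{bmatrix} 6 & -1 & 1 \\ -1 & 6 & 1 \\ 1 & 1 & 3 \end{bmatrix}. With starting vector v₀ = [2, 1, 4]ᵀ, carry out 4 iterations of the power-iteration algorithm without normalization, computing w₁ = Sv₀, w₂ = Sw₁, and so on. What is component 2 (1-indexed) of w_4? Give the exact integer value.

1301

w1 = Sv₀ = (6·2 + (-1)·1 + 1·4; (-1)·2 + 6·1 + 1·4; 1·2 + 1·1 + 3·4) = (15, 8, 15)
w2 = Sw1 = (6·15 + (-1)·8 + 1·15; (-1)·15 + 6·8 + 1·15; 1·15 + 1·8 + 3·15) = (97, 48, 68)
w3 = Sw2 = (602, 259, 349)
w4 = Sw3 = (3702, 1301, 1908)
The requested component of w4 is 1301.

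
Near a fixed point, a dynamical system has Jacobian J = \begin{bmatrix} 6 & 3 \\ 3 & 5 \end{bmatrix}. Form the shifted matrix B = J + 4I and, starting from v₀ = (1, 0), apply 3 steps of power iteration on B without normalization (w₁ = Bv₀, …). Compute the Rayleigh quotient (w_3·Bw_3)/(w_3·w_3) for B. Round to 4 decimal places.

12.4610

B = J + 4I has rows (10, 3); (3, 9)
w1 = Bv₀ = (10·1 + 3·0; 3·1 + 9·0) = (10, 3)
w2 = Bw1 = (10·10 + 3·3; 3·10 + 9·3) = (109, 57)
w3 = Bw2 = (1261, 840)
Bw3 = (15130, 11343)
w3·Bw3 = 28607050; w3·w3 = 2295721; μ ≈ 28607050/2295721 = 12.4610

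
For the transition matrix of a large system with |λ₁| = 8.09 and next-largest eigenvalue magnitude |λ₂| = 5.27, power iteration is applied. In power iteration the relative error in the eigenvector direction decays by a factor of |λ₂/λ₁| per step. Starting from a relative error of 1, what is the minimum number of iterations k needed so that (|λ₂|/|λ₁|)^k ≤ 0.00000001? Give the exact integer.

|λ₂/λ₁| = 5.27/8.09 = 0.65142
Need k ≥ ln(0.00000001) / ln(0.65142) = -18.4207 / -0.4286 ≈ 42.979
Smallest integer k satisfying the bound: 43

43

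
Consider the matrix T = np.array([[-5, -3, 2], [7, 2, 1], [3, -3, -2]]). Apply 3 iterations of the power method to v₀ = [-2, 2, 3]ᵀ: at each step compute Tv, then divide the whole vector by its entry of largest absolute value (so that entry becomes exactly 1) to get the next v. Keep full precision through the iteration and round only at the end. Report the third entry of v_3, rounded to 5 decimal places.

1.00000

Tv0 = (10.000000, -7.000000, -18.000000); divide by -18.000000 → v1 = (-0.555556, 0.388889, 1.000000)
Tv1 = (3.611111, -2.111111, -4.833333); divide by -4.833333 → v2 = (-0.747126, 0.436782, 1.000000)
Tv2 = (4.425287, -3.356322, -5.551724); divide by -5.551724 → v3 = (-0.797101, 0.604555, 1.000000)
Requested entry of v3: -483/-483 = 1.00000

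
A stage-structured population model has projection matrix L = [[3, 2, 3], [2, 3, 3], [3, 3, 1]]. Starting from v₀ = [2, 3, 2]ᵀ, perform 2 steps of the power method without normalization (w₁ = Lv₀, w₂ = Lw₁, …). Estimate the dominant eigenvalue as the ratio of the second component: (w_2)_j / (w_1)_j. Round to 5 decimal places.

w1 = Lv₀ = (18, 19, 17)
w2 = Lw1 = (143, 144, 128)
Ratio at component: 144 / 19 = 7.57895

7.57895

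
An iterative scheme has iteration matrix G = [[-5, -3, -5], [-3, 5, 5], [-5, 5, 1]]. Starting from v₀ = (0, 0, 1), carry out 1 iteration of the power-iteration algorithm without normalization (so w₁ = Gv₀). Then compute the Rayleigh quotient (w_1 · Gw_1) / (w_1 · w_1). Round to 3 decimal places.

4.922

w1 = Gv₀ = ((-5)·0 + (-3)·0 + (-5)·1; (-3)·0 + 5·0 + 5·1; (-5)·0 + 5·0 + 1·1) = (-5, 5, 1)
Gw1 = (5, 45, 51)
w1·Gw1 = (-5)·5 + 5·45 + 1·51 = 251; w1·w1 = (-5)·(-5) + 5·5 + 1·1 = 51
λ ≈ 251/51 = 4.922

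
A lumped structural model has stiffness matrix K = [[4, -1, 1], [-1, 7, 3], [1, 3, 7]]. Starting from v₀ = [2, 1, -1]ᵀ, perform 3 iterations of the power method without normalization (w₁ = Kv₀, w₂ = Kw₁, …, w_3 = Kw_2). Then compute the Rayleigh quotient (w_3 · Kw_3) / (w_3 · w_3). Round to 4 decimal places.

λ ≈ 4.6016

w1 = Kv₀ = (6, 2, -2)
w2 = Kw1 = (20, 2, -2)
w3 = Kw2 = (76, -12, 12)
Kw3 = (328, -124, 124)
w3·Kw3 = 76·328 + (-12)·(-124) + 12·124 = 27904; w3·w3 = 76·76 + (-12)·(-12) + 12·12 = 6064
λ ≈ 27904/6064 = 4.6016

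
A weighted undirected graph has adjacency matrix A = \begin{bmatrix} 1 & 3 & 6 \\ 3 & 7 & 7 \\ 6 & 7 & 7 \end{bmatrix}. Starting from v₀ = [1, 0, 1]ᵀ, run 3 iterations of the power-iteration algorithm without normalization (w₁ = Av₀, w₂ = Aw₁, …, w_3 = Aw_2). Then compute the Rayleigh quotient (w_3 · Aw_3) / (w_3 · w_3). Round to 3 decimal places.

w1 = Av₀ = (7, 10, 13)
w2 = Aw1 = (115, 182, 203)
w3 = Aw2 = (1879, 3040, 3385)
Aw3 = (31309, 50612, 56249)
w3·Aw3 = 1879·31309 + 3040·50612 + 3385·56249 = 403092956; w3·w3 = 1879·1879 + 3040·3040 + 3385·3385 = 24230466
λ ≈ 403092956/24230466 = 16.636

16.636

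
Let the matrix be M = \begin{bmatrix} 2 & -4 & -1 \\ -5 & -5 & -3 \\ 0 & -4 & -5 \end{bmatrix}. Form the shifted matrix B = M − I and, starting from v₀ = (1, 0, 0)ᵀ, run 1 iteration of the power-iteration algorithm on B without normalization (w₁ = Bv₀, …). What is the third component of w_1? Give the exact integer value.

B = M − I has rows (1, -4, -1); (-5, -6, -3); (0, -4, -6)
w1 = Bv₀ = (1·1 + (-4)·0 + (-1)·0; (-5)·1 + (-6)·0 + (-3)·0; 0·1 + (-4)·0 + (-6)·0) = (1, -5, 0)
Requested component of w1: 0

0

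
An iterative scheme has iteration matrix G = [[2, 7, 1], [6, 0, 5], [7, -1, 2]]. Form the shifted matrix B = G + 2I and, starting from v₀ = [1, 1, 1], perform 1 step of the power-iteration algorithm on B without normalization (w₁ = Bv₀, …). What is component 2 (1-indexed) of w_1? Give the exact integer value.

13

B = G + 2I has rows (4, 7, 1); (6, 2, 5); (7, -1, 4)
w1 = Bv₀ = (12, 13, 10)
Requested component of w1: 13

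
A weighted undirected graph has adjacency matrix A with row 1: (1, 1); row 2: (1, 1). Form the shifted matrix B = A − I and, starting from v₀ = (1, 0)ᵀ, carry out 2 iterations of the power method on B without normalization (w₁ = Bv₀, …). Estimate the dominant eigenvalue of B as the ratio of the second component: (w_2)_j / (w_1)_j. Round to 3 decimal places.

μ ≈ 0.000

B = A − I has rows (0, 1); (1, 0)
w1 = Bv₀ = (0, 1)
w2 = Bw1 = (1, 0)
Ratio: 0/1 = 0.000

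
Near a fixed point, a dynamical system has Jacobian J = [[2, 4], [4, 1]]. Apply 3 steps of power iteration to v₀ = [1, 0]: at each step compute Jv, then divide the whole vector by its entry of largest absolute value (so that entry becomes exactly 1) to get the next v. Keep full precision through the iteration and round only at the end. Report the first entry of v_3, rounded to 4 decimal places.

Jv0 = (2.00000, 4.00000); divide by 4.00000 → v1 = (0.50000, 1.00000)
Jv1 = (5.00000, 3.00000); divide by 5.00000 → v2 = (1.00000, 0.60000)
Jv2 = (4.40000, 4.60000); divide by 4.60000 → v3 = (0.95652, 1.00000)
Requested entry of v3: 88/92 = 0.9565

0.9565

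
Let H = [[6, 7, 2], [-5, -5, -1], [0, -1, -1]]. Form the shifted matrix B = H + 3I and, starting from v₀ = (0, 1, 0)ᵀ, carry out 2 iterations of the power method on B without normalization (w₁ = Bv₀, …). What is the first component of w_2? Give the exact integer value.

47

B = H + 3I has rows (9, 7, 2); (-5, -2, -1); (0, -1, 2)
w1 = Bv₀ = (9·0 + 7·1 + 2·0; (-5)·0 + (-2)·1 + (-1)·0; 0·0 + (-1)·1 + 2·0) = (7, -2, -1)
w2 = Bw1 = (9·7 + 7·(-2) + 2·(-1); (-5)·7 + (-2)·(-2) + (-1)·(-1); 0·7 + (-1)·(-2) + 2·(-1)) = (47, -30, 0)
Requested component of w2: 47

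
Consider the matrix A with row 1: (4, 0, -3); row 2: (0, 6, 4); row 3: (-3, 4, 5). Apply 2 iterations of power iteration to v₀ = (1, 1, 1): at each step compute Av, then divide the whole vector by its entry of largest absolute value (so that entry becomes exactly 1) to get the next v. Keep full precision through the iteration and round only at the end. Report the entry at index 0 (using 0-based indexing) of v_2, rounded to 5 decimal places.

-0.16667

Av0 = (1.000000, 10.000000, 6.000000); divide by 10.000000 → v1 = (0.100000, 1.000000, 0.600000)
Av1 = (-1.400000, 8.400000, 6.700000); divide by 8.400000 → v2 = (-0.166667, 1.000000, 0.797619)
Requested entry of v2: -14/84 = -0.16667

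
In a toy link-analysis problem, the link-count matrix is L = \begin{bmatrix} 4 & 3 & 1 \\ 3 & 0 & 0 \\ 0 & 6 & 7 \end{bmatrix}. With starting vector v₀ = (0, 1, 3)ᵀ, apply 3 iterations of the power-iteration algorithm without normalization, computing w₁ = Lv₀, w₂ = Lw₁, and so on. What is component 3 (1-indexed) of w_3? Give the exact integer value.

1431

w1 = Lv₀ = (6, 0, 27)
w2 = Lw1 = (51, 18, 189)
w3 = Lw2 = (447, 153, 1431)
The requested component of w3 is 1431.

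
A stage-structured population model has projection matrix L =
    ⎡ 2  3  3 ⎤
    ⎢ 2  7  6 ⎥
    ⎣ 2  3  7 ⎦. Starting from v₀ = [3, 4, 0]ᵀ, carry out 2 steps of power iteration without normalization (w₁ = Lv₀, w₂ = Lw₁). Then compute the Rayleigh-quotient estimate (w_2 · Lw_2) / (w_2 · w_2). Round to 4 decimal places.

w1 = Lv₀ = (18, 34, 18)
w2 = Lw1 = (192, 382, 264)
Lw2 = (2322, 4642, 3378)
w2·Lw2 = 192·2322 + 382·4642 + 264·3378 = 3110860; w2·w2 = 192·192 + 382·382 + 264·264 = 252484
λ ≈ 3110860/252484 = 12.3210

12.3210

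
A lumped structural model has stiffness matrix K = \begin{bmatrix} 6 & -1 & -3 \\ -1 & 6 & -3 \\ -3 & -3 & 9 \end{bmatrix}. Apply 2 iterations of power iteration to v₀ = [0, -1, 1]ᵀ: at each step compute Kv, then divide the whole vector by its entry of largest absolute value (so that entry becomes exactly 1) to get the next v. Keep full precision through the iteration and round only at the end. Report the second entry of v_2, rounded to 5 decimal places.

-0.62411

Kv0 = (-2.000000, -9.000000, 12.000000); divide by 12.000000 → v1 = (-0.166667, -0.750000, 1.000000)
Kv1 = (-3.250000, -7.333333, 11.750000); divide by 11.750000 → v2 = (-0.276596, -0.624113, 1.000000)
Requested entry of v2: -88/141 = -0.62411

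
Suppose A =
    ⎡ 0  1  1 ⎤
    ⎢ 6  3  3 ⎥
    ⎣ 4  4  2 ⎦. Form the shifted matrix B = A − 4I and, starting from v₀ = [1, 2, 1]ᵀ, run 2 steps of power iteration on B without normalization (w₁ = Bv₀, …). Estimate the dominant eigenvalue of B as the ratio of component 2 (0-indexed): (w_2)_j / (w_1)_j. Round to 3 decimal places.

B = A − 4I has rows (-4, 1, 1); (6, -1, 3); (4, 4, -2)
w1 = Bv₀ = ((-4)·1 + 1·2 + 1·1; 6·1 + (-1)·2 + 3·1; 4·1 + 4·2 + (-2)·1) = (-1, 7, 10)
w2 = Bw1 = ((-4)·(-1) + 1·7 + 1·10; 6·(-1) + (-1)·7 + 3·10; 4·(-1) + 4·7 + (-2)·10) = (21, 17, 4)
Ratio: 4/10 = 0.400

μ ≈ 0.400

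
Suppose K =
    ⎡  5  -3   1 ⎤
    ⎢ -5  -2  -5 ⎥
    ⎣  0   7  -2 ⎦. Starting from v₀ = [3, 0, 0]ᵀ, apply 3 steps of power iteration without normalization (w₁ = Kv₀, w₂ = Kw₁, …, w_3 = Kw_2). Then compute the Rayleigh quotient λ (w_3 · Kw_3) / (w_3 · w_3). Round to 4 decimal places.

w1 = Kv₀ = (15, -15, 0)
w2 = Kw1 = (120, -45, -105)
w3 = Kw2 = (630, 15, -105)
Kw3 = (3000, -2655, 315)
w3·Kw3 = 630·3000 + 15·(-2655) + (-105)·315 = 1817100; w3·w3 = 630·630 + 15·15 + (-105)·(-105) = 408150
λ ≈ 1817100/408150 = 4.4520

4.4520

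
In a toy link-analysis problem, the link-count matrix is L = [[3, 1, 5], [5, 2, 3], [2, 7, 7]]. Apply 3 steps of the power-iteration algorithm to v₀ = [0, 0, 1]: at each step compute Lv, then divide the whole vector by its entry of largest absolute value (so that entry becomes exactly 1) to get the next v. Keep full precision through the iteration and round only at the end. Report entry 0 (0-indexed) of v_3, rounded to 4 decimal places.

Lv0 = (5.00000, 3.00000, 7.00000); divide by 7.00000 → v1 = (0.71429, 0.42857, 1.00000)
Lv1 = (7.57143, 7.42857, 11.42857); divide by 11.42857 → v2 = (0.66250, 0.65000, 1.00000)
Lv2 = (7.63750, 7.61250, 12.87500); divide by 12.87500 → v3 = (0.59320, 0.59126, 1.00000)
Requested entry of v3: 611/1030 = 0.5932

0.5932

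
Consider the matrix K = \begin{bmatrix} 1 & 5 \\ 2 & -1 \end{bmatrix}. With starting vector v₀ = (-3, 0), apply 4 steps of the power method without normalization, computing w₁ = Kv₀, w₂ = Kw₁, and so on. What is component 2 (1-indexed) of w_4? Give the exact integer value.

w1 = Kv₀ = (1·(-3) + 5·0; 2·(-3) + (-1)·0) = (-3, -6)
w2 = Kw1 = (1·(-3) + 5·(-6); 2·(-3) + (-1)·(-6)) = (-33, 0)
w3 = Kw2 = (-33, -66)
w4 = Kw3 = (-363, 0)
The requested component of w4 is 0.

0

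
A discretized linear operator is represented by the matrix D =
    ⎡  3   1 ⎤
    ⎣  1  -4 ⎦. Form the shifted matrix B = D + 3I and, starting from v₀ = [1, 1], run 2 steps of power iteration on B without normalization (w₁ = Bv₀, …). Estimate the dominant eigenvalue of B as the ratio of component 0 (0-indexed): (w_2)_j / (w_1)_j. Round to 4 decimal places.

B = D + 3I has rows (6, 1); (1, -1)
w1 = Bv₀ = (6·1 + 1·1; 1·1 + (-1)·1) = (7, 0)
w2 = Bw1 = (6·7 + 1·0; 1·7 + (-1)·0) = (42, 7)
Ratio: 42/7 = 6.0000

6.0000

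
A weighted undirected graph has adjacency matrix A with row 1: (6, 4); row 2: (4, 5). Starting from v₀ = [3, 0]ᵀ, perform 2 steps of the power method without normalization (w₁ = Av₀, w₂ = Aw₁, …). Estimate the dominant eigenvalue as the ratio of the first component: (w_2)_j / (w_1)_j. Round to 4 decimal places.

w1 = Av₀ = (18, 12)
w2 = Aw1 = (156, 132)
Ratio at component: 156 / 18 = 8.6667

8.6667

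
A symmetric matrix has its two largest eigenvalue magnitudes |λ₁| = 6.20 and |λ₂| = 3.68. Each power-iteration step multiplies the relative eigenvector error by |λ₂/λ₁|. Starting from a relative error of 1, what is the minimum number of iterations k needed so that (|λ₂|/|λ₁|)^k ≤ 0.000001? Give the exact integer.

|λ₂/λ₁| = 3.68/6.20 = 0.59355
Need k ≥ ln(0.000001) / ln(0.59355) = -13.8155 / -0.5216 ≈ 26.485
Smallest integer k satisfying the bound: 27

27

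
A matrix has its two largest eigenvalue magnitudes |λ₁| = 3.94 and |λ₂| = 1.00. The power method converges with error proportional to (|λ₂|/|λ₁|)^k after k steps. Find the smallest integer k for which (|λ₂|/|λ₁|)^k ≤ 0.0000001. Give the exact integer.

12

|λ₂/λ₁| = 1.00/3.94 = 0.25381
Need k ≥ ln(0.0000001) / ln(0.25381) = -16.1181 / -1.3712 ≈ 11.755
Smallest integer k satisfying the bound: 12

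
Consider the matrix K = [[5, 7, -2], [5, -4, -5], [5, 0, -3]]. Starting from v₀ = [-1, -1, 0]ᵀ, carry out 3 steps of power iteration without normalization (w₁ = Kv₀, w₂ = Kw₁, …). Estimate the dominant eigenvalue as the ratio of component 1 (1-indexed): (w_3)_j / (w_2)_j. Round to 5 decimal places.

w1 = Kv₀ = (5·(-1) + 7·(-1) + (-2)·0; 5·(-1) + (-4)·(-1) + (-5)·0; 5·(-1) + 0·(-1) + (-3)·0) = (-12, -1, -5)
w2 = Kw1 = (5·(-12) + 7·(-1) + (-2)·(-5); 5·(-12) + (-4)·(-1) + (-5)·(-5); 5·(-12) + 0·(-1) + (-3)·(-5)) = (-57, -31, -45)
w3 = Kw2 = (-412, 64, -150)
Ratio at component: -412 / -57 = 7.22807

7.22807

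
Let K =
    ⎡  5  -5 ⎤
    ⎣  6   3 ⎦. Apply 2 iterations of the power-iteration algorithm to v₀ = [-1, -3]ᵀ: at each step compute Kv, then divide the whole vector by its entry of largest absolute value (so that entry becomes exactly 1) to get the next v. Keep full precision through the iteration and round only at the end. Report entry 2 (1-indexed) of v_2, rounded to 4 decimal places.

Kv0 = (10.00000, -15.00000); divide by -15.00000 → v1 = (-0.66667, 1.00000)
Kv1 = (-8.33333, -1.00000); divide by -8.33333 → v2 = (1.00000, 0.12000)
Requested entry of v2: 15/125 = 0.1200

0.1200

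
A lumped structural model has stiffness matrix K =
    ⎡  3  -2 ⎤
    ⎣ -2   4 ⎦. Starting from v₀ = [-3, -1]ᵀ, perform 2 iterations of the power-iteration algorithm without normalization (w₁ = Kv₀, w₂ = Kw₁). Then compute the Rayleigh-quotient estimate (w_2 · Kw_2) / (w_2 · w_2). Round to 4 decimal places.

w1 = Kv₀ = (3·(-3) + (-2)·(-1); (-2)·(-3) + 4·(-1)) = (-7, 2)
w2 = Kw1 = (3·(-7) + (-2)·2; (-2)·(-7) + 4·2) = (-25, 22)
Kw2 = (-119, 138)
w2·Kw2 = (-25)·(-119) + 22·138 = 6011; w2·w2 = (-25)·(-25) + 22·22 = 1109
λ ≈ 6011/1109 = 5.4202

λ ≈ 5.4202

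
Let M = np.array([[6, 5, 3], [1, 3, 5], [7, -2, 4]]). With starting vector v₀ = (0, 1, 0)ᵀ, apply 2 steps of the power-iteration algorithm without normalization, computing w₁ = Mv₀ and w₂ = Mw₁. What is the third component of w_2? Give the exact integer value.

w1 = Mv₀ = (6·0 + 5·1 + 3·0; 1·0 + 3·1 + 5·0; 7·0 + (-2)·1 + 4·0) = (5, 3, -2)
w2 = Mw1 = (6·5 + 5·3 + 3·(-2); 1·5 + 3·3 + 5·(-2); 7·5 + (-2)·3 + 4·(-2)) = (39, 4, 21)
The requested component of w2 is 21.

21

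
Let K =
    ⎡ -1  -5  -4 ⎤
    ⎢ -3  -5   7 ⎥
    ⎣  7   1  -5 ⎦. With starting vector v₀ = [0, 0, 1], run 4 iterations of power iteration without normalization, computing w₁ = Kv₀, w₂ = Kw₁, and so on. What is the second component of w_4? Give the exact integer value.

-3695

w1 = Kv₀ = ((-1)·0 + (-5)·0 + (-4)·1; (-3)·0 + (-5)·0 + 7·1; 7·0 + 1·0 + (-5)·1) = (-4, 7, -5)
w2 = Kw1 = ((-1)·(-4) + (-5)·7 + (-4)·(-5); (-3)·(-4) + (-5)·7 + 7·(-5); 7·(-4) + 1·7 + (-5)·(-5)) = (-11, -58, 4)
w3 = Kw2 = (285, 351, -155)
w4 = Kw3 = (-1420, -3695, 3121)
The requested component of w4 is -3695.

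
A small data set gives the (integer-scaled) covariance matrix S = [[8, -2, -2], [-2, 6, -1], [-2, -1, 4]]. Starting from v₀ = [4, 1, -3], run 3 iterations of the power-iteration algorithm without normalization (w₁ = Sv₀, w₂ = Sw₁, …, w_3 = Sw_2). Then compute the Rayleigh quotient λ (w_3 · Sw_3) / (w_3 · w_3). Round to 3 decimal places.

9.336

w1 = Sv₀ = (8·4 + (-2)·1 + (-2)·(-3); (-2)·4 + 6·1 + (-1)·(-3); (-2)·4 + (-1)·1 + 4·(-3)) = (36, 1, -21)
w2 = Sw1 = (8·36 + (-2)·1 + (-2)·(-21); (-2)·36 + 6·1 + (-1)·(-21); (-2)·36 + (-1)·1 + 4·(-21)) = (328, -45, -157)
w3 = Sw2 = (3028, -769, -1239)
Sw3 = (28240, -9431, -10243)
w3·Sw3 = 3028·28240 + (-769)·(-9431) + (-1239)·(-10243) = 105454236; w3·w3 = 3028·3028 + (-769)·(-769) + (-1239)·(-1239) = 11295266
λ ≈ 105454236/11295266 = 9.336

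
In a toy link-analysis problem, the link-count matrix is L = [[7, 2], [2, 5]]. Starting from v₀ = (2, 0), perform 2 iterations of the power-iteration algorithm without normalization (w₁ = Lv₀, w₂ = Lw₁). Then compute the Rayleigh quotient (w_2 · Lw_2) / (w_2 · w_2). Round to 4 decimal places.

w1 = Lv₀ = (7·2 + 2·0; 2·2 + 5·0) = (14, 4)
w2 = Lw1 = (7·14 + 2·4; 2·14 + 5·4) = (106, 48)
Lw2 = (838, 452)
w2·Lw2 = 106·838 + 48·452 = 110524; w2·w2 = 106·106 + 48·48 = 13540
λ ≈ 110524/13540 = 8.1628

λ ≈ 8.1628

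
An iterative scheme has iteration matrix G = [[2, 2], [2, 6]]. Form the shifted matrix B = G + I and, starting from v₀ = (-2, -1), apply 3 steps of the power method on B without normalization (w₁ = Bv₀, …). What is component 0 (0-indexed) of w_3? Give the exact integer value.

-324

B = G + I has rows (3, 2); (2, 7)
w1 = Bv₀ = (3·(-2) + 2·(-1); 2·(-2) + 7·(-1)) = (-8, -11)
w2 = Bw1 = (3·(-8) + 2·(-11); 2·(-8) + 7·(-11)) = (-46, -93)
w3 = Bw2 = (-324, -743)
Requested component of w3: -324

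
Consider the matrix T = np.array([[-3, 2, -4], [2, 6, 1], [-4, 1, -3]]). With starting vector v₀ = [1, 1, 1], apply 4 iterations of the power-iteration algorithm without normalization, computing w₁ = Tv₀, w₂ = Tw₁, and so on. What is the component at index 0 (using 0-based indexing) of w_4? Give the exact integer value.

w1 = Tv₀ = (-5, 9, -6)
w2 = Tw1 = (57, 38, 47)
w3 = Tw2 = (-283, 389, -331)
w4 = Tw3 = (2951, 1437, 2514)
The requested component of w4 is 2951.

2951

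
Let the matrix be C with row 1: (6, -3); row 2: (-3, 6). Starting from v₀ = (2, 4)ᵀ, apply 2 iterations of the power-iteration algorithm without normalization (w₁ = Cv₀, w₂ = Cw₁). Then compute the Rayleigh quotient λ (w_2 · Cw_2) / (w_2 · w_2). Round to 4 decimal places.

w1 = Cv₀ = (6·2 + (-3)·4; (-3)·2 + 6·4) = (0, 18)
w2 = Cw1 = (6·0 + (-3)·18; (-3)·0 + 6·18) = (-54, 108)
Cw2 = (-648, 810)
w2·Cw2 = (-54)·(-648) + 108·810 = 122472; w2·w2 = (-54)·(-54) + 108·108 = 14580
λ ≈ 122472/14580 = 8.4000

λ ≈ 8.4000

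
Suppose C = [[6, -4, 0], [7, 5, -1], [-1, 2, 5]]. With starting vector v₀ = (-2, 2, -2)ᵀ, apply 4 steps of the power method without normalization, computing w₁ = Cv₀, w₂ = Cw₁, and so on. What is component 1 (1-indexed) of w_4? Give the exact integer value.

w1 = Cv₀ = (6·(-2) + (-4)·2 + 0·(-2); 7·(-2) + 5·2 + (-1)·(-2); (-1)·(-2) + 2·2 + 5·(-2)) = (-20, -2, -4)
w2 = Cw1 = (6·(-20) + (-4)·(-2) + 0·(-4); 7·(-20) + 5·(-2) + (-1)·(-4); (-1)·(-20) + 2·(-2) + 5·(-4)) = (-112, -146, -4)
w3 = Cw2 = (-88, -1510, -200)
w4 = Cw3 = (5512, -7966, -3932)
The requested component of w4 is 5512.

5512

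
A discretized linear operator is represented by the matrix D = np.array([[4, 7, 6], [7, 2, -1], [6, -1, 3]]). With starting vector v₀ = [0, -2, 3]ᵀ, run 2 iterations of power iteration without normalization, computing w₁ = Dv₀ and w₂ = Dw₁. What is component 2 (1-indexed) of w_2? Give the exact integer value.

3

w1 = Dv₀ = (4·0 + 7·(-2) + 6·3; 7·0 + 2·(-2) + (-1)·3; 6·0 + (-1)·(-2) + 3·3) = (4, -7, 11)
w2 = Dw1 = (4·4 + 7·(-7) + 6·11; 7·4 + 2·(-7) + (-1)·11; 6·4 + (-1)·(-7) + 3·11) = (33, 3, 64)
The requested component of w2 is 3.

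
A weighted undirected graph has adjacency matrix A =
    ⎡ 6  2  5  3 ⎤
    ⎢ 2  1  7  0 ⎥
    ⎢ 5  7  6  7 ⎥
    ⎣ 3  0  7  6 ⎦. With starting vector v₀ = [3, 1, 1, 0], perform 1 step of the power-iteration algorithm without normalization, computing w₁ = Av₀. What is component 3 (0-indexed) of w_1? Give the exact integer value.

16

w1 = Av₀ = (6·3 + 2·1 + 5·1 + 3·0; 2·3 + 1·1 + 7·1 + 0·0; 5·3 + 7·1 + 6·1 + 7·0; 3·3 + 0·1 + 7·1 + 6·0) = (25, 14, 28, 16)
The requested component of w1 is 16.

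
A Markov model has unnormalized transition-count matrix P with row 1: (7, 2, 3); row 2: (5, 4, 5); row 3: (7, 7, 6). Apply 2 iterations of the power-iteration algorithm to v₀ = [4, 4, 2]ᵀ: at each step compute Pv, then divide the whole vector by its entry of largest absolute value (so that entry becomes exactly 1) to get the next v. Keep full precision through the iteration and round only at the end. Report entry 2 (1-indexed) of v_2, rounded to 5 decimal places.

0.71680

Pv0 = (42.000000, 46.000000, 68.000000); divide by 68.000000 → v1 = (0.617647, 0.676471, 1.000000)
Pv1 = (8.676471, 10.794118, 15.058824); divide by 15.058824 → v2 = (0.576172, 0.716797, 1.000000)
Requested entry of v2: 734/1024 = 0.71680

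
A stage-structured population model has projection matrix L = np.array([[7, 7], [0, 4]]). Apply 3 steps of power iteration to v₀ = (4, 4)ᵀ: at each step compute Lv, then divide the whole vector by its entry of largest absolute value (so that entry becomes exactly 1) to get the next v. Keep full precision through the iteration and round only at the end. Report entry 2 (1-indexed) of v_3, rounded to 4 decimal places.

0.0644

Lv0 = (56.00000, 16.00000); divide by 56.00000 → v1 = (1.00000, 0.28571)
Lv1 = (9.00000, 1.14286); divide by 9.00000 → v2 = (1.00000, 0.12698)
Lv2 = (7.88889, 0.50794); divide by 7.88889 → v3 = (1.00000, 0.06439)
Requested entry of v3: 256/3976 = 0.0644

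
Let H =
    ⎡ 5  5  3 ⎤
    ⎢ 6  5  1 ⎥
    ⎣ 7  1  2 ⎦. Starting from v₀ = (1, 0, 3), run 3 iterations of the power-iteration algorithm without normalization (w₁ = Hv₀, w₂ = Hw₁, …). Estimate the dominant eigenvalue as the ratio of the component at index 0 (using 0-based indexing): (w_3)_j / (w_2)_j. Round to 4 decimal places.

λ ≈ 12.2013

w1 = Hv₀ = (14, 9, 13)
w2 = Hw1 = (154, 142, 133)
w3 = Hw2 = (1879, 1767, 1486)
Ratio at component: 1879 / 154 = 12.2013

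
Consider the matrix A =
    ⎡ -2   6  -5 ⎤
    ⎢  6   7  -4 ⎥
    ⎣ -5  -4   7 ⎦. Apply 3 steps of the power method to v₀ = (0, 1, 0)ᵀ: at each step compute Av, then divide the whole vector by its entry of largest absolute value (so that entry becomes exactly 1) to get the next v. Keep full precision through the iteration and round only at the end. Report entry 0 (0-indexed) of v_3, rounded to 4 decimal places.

Av0 = (6.00000, 7.00000, -4.00000); divide by 7.00000 → v1 = (0.85714, 1.00000, -0.57143)
Av1 = (7.14286, 14.42857, -12.28571); divide by 14.42857 → v2 = (0.49505, 1.00000, -0.85149)
Av2 = (9.26733, 13.37624, -12.43564); divide by 13.37624 → v3 = (0.69282, 1.00000, -0.92968)
Requested entry of v3: 936/1351 = 0.6928

0.6928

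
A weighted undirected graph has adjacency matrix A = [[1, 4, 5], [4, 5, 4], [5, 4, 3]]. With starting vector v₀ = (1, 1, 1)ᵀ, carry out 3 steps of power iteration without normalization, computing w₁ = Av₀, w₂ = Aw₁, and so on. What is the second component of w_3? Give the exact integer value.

1805

w1 = Av₀ = (1·1 + 4·1 + 5·1; 4·1 + 5·1 + 4·1; 5·1 + 4·1 + 3·1) = (10, 13, 12)
w2 = Aw1 = (1·10 + 4·13 + 5·12; 4·10 + 5·13 + 4·12; 5·10 + 4·13 + 3·12) = (122, 153, 138)
w3 = Aw2 = (1424, 1805, 1636)
The requested component of w3 is 1805.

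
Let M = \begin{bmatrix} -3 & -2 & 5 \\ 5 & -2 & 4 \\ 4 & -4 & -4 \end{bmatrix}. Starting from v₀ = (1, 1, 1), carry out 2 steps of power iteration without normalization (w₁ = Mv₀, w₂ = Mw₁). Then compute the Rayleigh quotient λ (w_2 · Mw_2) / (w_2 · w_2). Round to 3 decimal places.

w1 = Mv₀ = ((-3)·1 + (-2)·1 + 5·1; 5·1 + (-2)·1 + 4·1; 4·1 + (-4)·1 + (-4)·1) = (0, 7, -4)
w2 = Mw1 = ((-3)·0 + (-2)·7 + 5·(-4); 5·0 + (-2)·7 + 4·(-4); 4·0 + (-4)·7 + (-4)·(-4)) = (-34, -30, -12)
Mw2 = (102, -158, 32)
w2·Mw2 = (-34)·102 + (-30)·(-158) + (-12)·32 = 888; w2·w2 = (-34)·(-34) + (-30)·(-30) + (-12)·(-12) = 2200
λ ≈ 888/2200 = 0.404

λ ≈ 0.404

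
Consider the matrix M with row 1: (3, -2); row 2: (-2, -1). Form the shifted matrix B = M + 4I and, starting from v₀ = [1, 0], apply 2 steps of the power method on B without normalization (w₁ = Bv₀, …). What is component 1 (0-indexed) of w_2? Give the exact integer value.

B = M + 4I has rows (7, -2); (-2, 3)
w1 = Bv₀ = (7·1 + (-2)·0; (-2)·1 + 3·0) = (7, -2)
w2 = Bw1 = (7·7 + (-2)·(-2); (-2)·7 + 3·(-2)) = (53, -20)
Requested component of w2: -20

-20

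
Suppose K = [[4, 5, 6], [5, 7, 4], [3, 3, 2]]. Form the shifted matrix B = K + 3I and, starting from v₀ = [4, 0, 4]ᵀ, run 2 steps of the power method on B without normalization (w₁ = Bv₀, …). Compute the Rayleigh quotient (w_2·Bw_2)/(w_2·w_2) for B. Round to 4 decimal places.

B = K + 3I has rows (7, 5, 6); (5, 10, 4); (3, 3, 5)
w1 = Bv₀ = (7·4 + 5·0 + 6·4; 5·4 + 10·0 + 4·4; 3·4 + 3·0 + 5·4) = (52, 36, 32)
w2 = Bw1 = (7·52 + 5·36 + 6·32; 5·52 + 10·36 + 4·32; 3·52 + 3·36 + 5·32) = (736, 748, 424)
Bw2 = (11436, 12856, 6572)
w2·Bw2 = 20819712; w2·w2 = 1280976; μ ≈ 20819712/1280976 = 16.2530

16.2530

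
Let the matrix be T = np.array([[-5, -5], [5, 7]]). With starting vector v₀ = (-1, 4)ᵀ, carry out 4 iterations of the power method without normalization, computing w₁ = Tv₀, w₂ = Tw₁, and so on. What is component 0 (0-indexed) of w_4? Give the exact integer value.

-860

w1 = Tv₀ = ((-5)·(-1) + (-5)·4; 5·(-1) + 7·4) = (-15, 23)
w2 = Tw1 = ((-5)·(-15) + (-5)·23; 5·(-15) + 7·23) = (-40, 86)
w3 = Tw2 = (-230, 402)
w4 = Tw3 = (-860, 1664)
The requested component of w4 is -860.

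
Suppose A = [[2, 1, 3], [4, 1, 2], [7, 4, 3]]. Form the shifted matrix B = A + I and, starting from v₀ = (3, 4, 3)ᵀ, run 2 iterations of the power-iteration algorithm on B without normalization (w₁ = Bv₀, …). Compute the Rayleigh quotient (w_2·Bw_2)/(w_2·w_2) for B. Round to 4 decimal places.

B = A + I has rows (3, 1, 3); (4, 2, 2); (7, 4, 4)
w1 = Bv₀ = (3·3 + 1·4 + 3·3; 4·3 + 2·4 + 2·3; 7·3 + 4·4 + 4·3) = (22, 26, 49)
w2 = Bw1 = (3·22 + 1·26 + 3·49; 4·22 + 2·26 + 2·49; 7·22 + 4·26 + 4·49) = (239, 238, 454)
Bw2 = (2317, 2340, 4441)
w2·Bw2 = 3126897; w2·w2 = 319881; μ ≈ 3126897/319881 = 9.7752

9.7752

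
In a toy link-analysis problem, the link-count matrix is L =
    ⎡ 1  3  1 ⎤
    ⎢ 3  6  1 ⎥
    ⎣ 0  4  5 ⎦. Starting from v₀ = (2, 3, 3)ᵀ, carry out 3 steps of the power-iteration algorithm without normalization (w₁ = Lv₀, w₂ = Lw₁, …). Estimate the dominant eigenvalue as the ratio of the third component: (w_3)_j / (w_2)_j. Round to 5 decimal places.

8.80247

w1 = Lv₀ = (1·2 + 3·3 + 1·3; 3·2 + 6·3 + 1·3; 0·2 + 4·3 + 5·3) = (14, 27, 27)
w2 = Lw1 = (1·14 + 3·27 + 1·27; 3·14 + 6·27 + 1·27; 0·14 + 4·27 + 5·27) = (122, 231, 243)
w3 = Lw2 = (1058, 1995, 2139)
Ratio at component: 2139 / 243 = 8.80247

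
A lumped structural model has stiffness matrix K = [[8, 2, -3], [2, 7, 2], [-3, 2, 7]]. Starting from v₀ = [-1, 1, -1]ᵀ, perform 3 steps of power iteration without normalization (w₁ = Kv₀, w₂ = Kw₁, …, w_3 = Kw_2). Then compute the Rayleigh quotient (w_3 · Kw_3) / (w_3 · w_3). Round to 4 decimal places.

w1 = Kv₀ = (-3, 3, -2)
w2 = Kw1 = (-12, 11, 1)
w3 = Kw2 = (-77, 55, 65)
Kw3 = (-701, 361, 796)
w3·Kw3 = (-77)·(-701) + 55·361 + 65·796 = 125572; w3·w3 = (-77)·(-77) + 55·55 + 65·65 = 13179
λ ≈ 125572/13179 = 9.5282

λ ≈ 9.5282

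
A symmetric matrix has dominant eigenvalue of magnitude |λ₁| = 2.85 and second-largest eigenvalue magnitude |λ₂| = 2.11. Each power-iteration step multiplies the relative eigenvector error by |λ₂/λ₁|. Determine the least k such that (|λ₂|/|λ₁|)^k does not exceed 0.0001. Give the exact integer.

|λ₂/λ₁| = 2.11/2.85 = 0.74035
Need k ≥ ln(0.0001) / ln(0.74035) = -9.2103 / -0.3006 ≈ 30.637
Smallest integer k satisfying the bound: 31

31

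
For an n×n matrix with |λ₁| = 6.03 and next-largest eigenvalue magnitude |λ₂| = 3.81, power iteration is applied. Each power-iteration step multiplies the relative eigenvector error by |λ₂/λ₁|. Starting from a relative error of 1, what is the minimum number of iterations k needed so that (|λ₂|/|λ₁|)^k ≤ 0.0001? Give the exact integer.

21

|λ₂/λ₁| = 3.81/6.03 = 0.63184
Need k ≥ ln(0.0001) / ln(0.63184) = -9.2103 / -0.4591 ≈ 20.061
Smallest integer k satisfying the bound: 21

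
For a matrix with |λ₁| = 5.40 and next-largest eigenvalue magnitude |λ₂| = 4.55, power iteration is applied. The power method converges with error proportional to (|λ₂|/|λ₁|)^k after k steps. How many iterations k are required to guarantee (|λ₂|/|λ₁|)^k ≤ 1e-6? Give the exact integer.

|λ₂/λ₁| = 4.55/5.40 = 0.84259
Need k ≥ ln(1e-6) / ln(0.84259) = -13.8155 / -0.1713 ≈ 80.664
Smallest integer k satisfying the bound: 81

81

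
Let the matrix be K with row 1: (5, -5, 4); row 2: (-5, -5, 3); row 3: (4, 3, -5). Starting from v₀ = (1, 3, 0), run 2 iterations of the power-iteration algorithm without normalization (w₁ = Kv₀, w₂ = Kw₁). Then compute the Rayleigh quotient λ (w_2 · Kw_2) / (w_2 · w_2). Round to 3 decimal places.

w1 = Kv₀ = (-10, -20, 13)
w2 = Kw1 = (102, 189, -165)
Kw2 = (-1095, -1950, 1800)
w2·Kw2 = 102·(-1095) + 189·(-1950) + (-165)·1800 = -777240; w2·w2 = 102·102 + 189·189 + (-165)·(-165) = 73350
λ ≈ -777240/73350 = -10.596

-10.596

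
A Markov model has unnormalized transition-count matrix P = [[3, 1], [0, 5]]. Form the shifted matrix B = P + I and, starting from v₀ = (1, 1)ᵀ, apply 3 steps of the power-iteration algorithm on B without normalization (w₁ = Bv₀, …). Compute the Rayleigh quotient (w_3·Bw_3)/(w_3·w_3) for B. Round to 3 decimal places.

B = P + I has rows (4, 1); (0, 6)
w1 = Bv₀ = (4·1 + 1·1; 0·1 + 6·1) = (5, 6)
w2 = Bw1 = (4·5 + 1·6; 0·5 + 6·6) = (26, 36)
w3 = Bw2 = (140, 216)
Bw3 = (776, 1296)
w3·Bw3 = 388576; w3·w3 = 66256; μ ≈ 388576/66256 = 5.865

μ ≈ 5.865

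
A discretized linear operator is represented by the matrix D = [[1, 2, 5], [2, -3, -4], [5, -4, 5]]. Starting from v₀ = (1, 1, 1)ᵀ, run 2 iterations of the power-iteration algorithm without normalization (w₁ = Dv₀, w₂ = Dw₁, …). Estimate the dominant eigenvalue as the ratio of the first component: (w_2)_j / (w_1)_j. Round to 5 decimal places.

w1 = Dv₀ = (1·1 + 2·1 + 5·1; 2·1 + (-3)·1 + (-4)·1; 5·1 + (-4)·1 + 5·1) = (8, -5, 6)
w2 = Dw1 = (1·8 + 2·(-5) + 5·6; 2·8 + (-3)·(-5) + (-4)·6; 5·8 + (-4)·(-5) + 5·6) = (28, 7, 90)
Ratio at component: 28 / 8 = 3.50000

λ ≈ 3.50000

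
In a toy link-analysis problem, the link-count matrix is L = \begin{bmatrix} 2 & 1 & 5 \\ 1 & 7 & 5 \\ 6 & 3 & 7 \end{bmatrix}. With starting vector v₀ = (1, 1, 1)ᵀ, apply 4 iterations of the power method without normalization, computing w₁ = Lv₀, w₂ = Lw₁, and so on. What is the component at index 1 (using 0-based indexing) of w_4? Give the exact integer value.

w1 = Lv₀ = (8, 13, 16)
w2 = Lw1 = (109, 179, 199)
w3 = Lw2 = (1392, 2357, 2584)
w4 = Lw3 = (18061, 30811, 33511)
The requested component of w4 is 30811.

30811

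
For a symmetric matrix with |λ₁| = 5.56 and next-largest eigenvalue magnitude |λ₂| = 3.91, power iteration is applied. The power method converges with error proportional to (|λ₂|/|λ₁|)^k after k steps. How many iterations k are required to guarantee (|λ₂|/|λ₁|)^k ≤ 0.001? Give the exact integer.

20

|λ₂/λ₁| = 3.91/5.56 = 0.70324
Need k ≥ ln(0.001) / ln(0.70324) = -6.9078 / -0.3521 ≈ 19.621
Smallest integer k satisfying the bound: 20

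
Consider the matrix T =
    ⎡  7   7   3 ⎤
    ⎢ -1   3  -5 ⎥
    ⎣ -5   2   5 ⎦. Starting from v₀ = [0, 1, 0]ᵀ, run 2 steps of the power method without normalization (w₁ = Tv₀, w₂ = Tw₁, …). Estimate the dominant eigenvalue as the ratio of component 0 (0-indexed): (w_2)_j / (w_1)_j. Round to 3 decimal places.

w1 = Tv₀ = (7·0 + 7·1 + 3·0; (-1)·0 + 3·1 + (-5)·0; (-5)·0 + 2·1 + 5·0) = (7, 3, 2)
w2 = Tw1 = (7·7 + 7·3 + 3·2; (-1)·7 + 3·3 + (-5)·2; (-5)·7 + 2·3 + 5·2) = (76, -8, -19)
Ratio at component: 76 / 7 = 10.857

10.857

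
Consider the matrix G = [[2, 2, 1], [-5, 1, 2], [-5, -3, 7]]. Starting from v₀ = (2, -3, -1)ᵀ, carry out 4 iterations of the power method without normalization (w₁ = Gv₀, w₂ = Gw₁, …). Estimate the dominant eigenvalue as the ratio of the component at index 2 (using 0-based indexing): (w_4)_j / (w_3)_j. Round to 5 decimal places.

w1 = Gv₀ = (2·2 + 2·(-3) + 1·(-1); (-5)·2 + 1·(-3) + 2·(-1); (-5)·2 + (-3)·(-3) + 7·(-1)) = (-3, -15, -8)
w2 = Gw1 = (2·(-3) + 2·(-15) + 1·(-8); (-5)·(-3) + 1·(-15) + 2·(-8); (-5)·(-3) + (-3)·(-15) + 7·(-8)) = (-44, -16, 4)
w3 = Gw2 = (-116, 212, 296)
w4 = Gw3 = (488, 1384, 2016)
Ratio at component: 2016 / 296 = 6.81081

6.81081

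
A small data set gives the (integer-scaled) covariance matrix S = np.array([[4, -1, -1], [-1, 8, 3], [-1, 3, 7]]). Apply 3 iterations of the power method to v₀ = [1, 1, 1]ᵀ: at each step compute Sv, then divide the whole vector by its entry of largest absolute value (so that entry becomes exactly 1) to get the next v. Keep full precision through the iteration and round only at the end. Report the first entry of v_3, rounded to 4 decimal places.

Sv0 = (2.00000, 10.00000, 9.00000); divide by 10.00000 → v1 = (0.20000, 1.00000, 0.90000)
Sv1 = (-1.10000, 10.50000, 9.10000); divide by 10.50000 → v2 = (-0.10476, 1.00000, 0.86667)
Sv2 = (-2.28571, 10.70476, 9.17143); divide by 10.70476 → v3 = (-0.21352, 1.00000, 0.85676)
Requested entry of v3: -240/1124 = -0.2135

-0.2135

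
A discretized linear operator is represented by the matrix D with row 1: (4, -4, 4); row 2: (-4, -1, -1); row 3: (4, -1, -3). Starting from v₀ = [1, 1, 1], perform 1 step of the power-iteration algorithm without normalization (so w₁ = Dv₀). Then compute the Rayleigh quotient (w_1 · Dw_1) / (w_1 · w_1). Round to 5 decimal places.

4.23077

w1 = Dv₀ = (4·1 + (-4)·1 + 4·1; (-4)·1 + (-1)·1 + (-1)·1; 4·1 + (-1)·1 + (-3)·1) = (4, -6, 0)
Dw1 = (40, -10, 22)
w1·Dw1 = 4·40 + (-6)·(-10) + 0·22 = 220; w1·w1 = 4·4 + (-6)·(-6) + 0·0 = 52
λ ≈ 220/52 = 4.23077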